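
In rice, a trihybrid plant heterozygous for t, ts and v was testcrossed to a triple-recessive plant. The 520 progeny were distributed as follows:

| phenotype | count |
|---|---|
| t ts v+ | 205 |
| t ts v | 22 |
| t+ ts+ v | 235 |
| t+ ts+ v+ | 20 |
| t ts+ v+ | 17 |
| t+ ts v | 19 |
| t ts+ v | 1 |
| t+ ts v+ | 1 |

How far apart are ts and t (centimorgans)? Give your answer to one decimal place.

The two most frequent reciprocal classes, t ts v+ and t+ ts+ v, are the parental types, so the F1 was t ts v+ / t+ ts+ v.
The two rarest classes, t+ ts v+ and t ts+ v, are the double crossovers. Comparing them with the parentals, only the t allele has switched, so t is the middle locus and the order is v – t – ts.
Crossovers in the t–ts interval produce the single-crossover classes t ts+ v+ and t+ ts v (17 + 19 = 36) plus the double crossovers (2).
RF(t–ts) = (36 + 2) / 520 = 38/520 = 0.0731 → 7.3 centimorgans.

7.3 centimorgans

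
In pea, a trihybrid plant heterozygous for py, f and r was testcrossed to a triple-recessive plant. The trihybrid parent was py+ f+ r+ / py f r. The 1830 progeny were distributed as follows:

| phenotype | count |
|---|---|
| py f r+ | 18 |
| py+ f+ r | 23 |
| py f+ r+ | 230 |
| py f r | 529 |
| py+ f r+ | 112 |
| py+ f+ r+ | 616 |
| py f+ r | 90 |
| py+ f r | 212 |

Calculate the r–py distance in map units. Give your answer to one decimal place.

The two rarest classes, py+ f+ r and py f r+, are the double crossovers. Comparing them with the parentals, only the r allele has switched, so r is the middle locus and the order is f – r – py.
Crossovers in the r–py interval produce the single-crossover classes py f+ r+ and py+ f r (230 + 212 = 442) plus the double crossovers (41).
RF(r–py) = (442 + 41) / 1830 = 483/1830 = 0.2639 → 26.4 map units.

26.4 map units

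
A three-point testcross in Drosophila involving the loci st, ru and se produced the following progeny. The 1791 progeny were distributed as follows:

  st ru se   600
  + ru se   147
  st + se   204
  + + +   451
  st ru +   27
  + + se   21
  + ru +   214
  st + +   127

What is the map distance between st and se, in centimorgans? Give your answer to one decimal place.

18.0 centimorgans

The two most frequent reciprocal classes, st ru se and + + +, are the parental types, so the F1 was st ru se / + + +.
The two rarest classes, st ru + and + + se, are the double crossovers. Comparing them with the parentals, only the se allele has switched, so se is the middle locus and the order is ru – se – st.
Crossovers in the se–st interval produce the single-crossover classes + ru se and st + + (147 + 127 = 274) plus the double crossovers (48).
RF(se–st) = (274 + 48) / 1791 = 322/1791 = 0.1798 → 18.0 centimorgans.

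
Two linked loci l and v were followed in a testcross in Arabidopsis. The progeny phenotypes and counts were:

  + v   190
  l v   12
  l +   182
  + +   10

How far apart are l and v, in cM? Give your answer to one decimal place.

5.6 cM

The two most frequent classes, + v (190) and l + (182), are the parental types, so the F1 was + v / l +.
The recombinant classes are + + and l v: 10 + 12 = 22.
Recombination frequency = 22/394 = 0.0558 ≈ 5.6%, i.e. 5.6 cM.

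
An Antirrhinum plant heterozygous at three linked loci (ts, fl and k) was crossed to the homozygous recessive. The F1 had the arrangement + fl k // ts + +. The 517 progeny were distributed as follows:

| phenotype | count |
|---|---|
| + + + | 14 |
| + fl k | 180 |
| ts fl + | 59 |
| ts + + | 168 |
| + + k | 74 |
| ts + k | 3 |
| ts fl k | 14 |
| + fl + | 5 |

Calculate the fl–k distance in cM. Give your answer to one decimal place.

The two rarest classes, + fl + and ts + k, are the double crossovers. Comparing them with the parentals, only the k allele has switched, so k is the middle locus and the order is ts – k – fl.
Crossovers in the k–fl interval produce the single-crossover classes + + k and ts fl + (74 + 59 = 133) plus the double crossovers (8).
RF(k–fl) = (133 + 8) / 517 = 141/517 = 0.2727 → 27.3 cM.

27.3 cM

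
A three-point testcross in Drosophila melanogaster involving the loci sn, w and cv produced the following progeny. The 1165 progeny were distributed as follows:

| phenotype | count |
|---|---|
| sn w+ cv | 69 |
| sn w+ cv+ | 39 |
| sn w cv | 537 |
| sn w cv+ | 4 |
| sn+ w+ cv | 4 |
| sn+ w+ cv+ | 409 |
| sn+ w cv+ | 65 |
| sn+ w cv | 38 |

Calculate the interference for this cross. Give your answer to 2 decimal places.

0.23

The two most frequent reciprocal classes, sn w cv and sn+ w+ cv+, are the parental types, so the F1 was sn w cv / sn+ w+ cv+.
The two rarest classes, sn w cv+ and sn+ w+ cv, are the double crossovers. Comparing them with the parentals, only the cv allele has switched, so cv is the middle locus and the order is w – cv – sn.
w–cv: (134 + 8)/1165 = 0.1219; cv–sn: (77 + 8)/1165 = 0.0730.
Expected DCO frequency = 0.1219 × 0.0730 ≈ 0.00890; observed = 8/1165 ≈ 0.00687.
Coefficient of coincidence = 0.00687/0.00890 ≈ 0.77; interference = 1 − 0.77 = 0.23.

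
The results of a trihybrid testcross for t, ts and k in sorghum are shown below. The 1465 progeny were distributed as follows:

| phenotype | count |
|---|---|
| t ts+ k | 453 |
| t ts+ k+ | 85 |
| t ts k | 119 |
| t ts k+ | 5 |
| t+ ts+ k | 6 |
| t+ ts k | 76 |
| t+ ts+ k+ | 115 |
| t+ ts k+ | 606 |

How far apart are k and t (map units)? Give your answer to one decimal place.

11.7 map units

The two most frequent reciprocal classes, t ts+ k and t+ ts k+, are the parental types, so the F1 was t ts+ k / t+ ts k+.
The two rarest classes, t+ ts+ k and t ts k+, are the double crossovers. Comparing them with the parentals, only the t allele has switched, so t is the middle locus and the order is k – t – ts.
Crossovers in the k–t interval produce the single-crossover classes t ts+ k+ and t+ ts k (85 + 76 = 161) plus the double crossovers (11).
RF(k–t) = (161 + 11) / 1465 = 172/1465 = 0.1174 → 11.7 map units.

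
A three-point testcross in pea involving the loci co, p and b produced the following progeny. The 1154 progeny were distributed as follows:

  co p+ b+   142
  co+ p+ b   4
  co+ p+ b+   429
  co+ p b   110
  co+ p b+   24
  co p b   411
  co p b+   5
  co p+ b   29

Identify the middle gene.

The two most frequent reciprocal classes, co+ p+ b+ and co p b, are the parental types, so the F1 was co+ p+ b+ / co p b.
The two rarest classes, co+ p+ b and co p b+, are the double crossovers. Comparing them with the parentals, only the b allele has switched, so b is the middle locus and the order is p – b – co.

b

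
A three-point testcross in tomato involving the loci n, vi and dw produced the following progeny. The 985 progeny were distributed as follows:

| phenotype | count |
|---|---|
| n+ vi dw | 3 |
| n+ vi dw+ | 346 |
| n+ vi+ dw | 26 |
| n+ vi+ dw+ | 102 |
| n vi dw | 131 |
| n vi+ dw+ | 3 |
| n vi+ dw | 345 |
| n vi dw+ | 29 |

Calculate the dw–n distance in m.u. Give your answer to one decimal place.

6.2 m.u.

The two most frequent reciprocal classes, n+ vi dw+ and n vi+ dw, are the parental types, so the F1 was n+ vi dw+ / n vi+ dw.
The two rarest classes, n+ vi dw and n vi+ dw+, are the double crossovers. Comparing them with the parentals, only the dw allele has switched, so dw is the middle locus and the order is n – dw – vi.
Crossovers in the n–dw interval produce the single-crossover classes n vi dw+ and n+ vi+ dw (29 + 26 = 55) plus the double crossovers (6).
RF(n–dw) = (55 + 6) / 985 = 61/985 = 0.0619 → 6.2 m.u.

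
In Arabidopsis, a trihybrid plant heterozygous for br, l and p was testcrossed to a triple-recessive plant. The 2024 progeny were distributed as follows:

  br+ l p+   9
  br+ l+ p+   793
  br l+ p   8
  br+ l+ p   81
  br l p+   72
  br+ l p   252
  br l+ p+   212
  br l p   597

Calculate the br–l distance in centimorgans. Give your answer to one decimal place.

The two most frequent reciprocal classes, br+ l+ p+ and br l p, are the parental types, so the F1 was br+ l+ p+ / br l p.
The two rarest classes, br+ l p+ and br l+ p, are the double crossovers. Comparing them with the parentals, only the l allele has switched, so l is the middle locus and the order is br – l – p.
Crossovers in the br–l interval produce the single-crossover classes br l+ p+ and br+ l p (212 + 252 = 464) plus the double crossovers (17).
RF(br–l) = (464 + 17) / 2024 = 481/2024 = 0.2376 → 23.8 centimorgans.

23.8 centimorgans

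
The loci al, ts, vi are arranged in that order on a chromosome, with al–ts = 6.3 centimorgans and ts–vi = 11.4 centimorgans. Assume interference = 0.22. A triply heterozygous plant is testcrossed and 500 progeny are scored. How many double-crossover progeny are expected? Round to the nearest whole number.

Map distances give recombination frequencies of 0.063 and 0.114 for the two intervals.
With interference 0.22 (so coincidence = 0.78), expected double-crossover frequency = 0.063 × 0.114 × 0.78 = 0.00560.
Expected number = 0.00560 × 500 = 2.80 ≈ 3.

3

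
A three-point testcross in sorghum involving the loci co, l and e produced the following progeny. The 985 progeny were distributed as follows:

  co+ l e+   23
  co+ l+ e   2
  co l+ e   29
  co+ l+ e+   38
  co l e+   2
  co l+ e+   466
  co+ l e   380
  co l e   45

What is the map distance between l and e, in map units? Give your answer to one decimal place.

The two most frequent reciprocal classes, co+ l e and co l+ e+, are the parental types, so the F1 was co+ l e / co l+ e+.
The two rarest classes, co+ l+ e and co l e+, are the double crossovers. Comparing them with the parentals, only the l allele has switched, so l is the middle locus and the order is co – l – e.
Crossovers in the l–e interval produce the single-crossover classes co+ l e+ and co l+ e (23 + 29 = 52) plus the double crossovers (4).
RF(l–e) = (52 + 4) / 985 = 56/985 = 0.0569 → 5.7 map units.

5.7 map units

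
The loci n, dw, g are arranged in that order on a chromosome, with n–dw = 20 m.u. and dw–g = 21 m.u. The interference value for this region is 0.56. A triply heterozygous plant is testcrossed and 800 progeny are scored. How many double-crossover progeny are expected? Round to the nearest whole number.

Map distances give recombination frequencies of 0.200 and 0.210 for the two intervals.
With interference 0.56 (so coincidence = 0.44), expected double-crossover frequency = 0.200 × 0.210 × 0.44 = 0.01848.
Expected number = 0.01848 × 800 = 14.78 ≈ 15.

15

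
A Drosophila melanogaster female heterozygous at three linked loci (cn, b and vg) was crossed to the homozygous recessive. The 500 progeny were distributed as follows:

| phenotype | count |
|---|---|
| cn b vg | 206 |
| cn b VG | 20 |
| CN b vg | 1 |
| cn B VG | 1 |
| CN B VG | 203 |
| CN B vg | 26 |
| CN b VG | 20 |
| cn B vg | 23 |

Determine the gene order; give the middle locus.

cn

The two most frequent reciprocal classes, CN B VG and cn b vg, are the parental types, so the F1 was CN B VG / cn b vg.
The two rarest classes, cn B VG and CN b vg, are the double crossovers. Comparing them with the parentals, only the cn allele has switched, so cn is the middle locus and the order is b – cn – vg.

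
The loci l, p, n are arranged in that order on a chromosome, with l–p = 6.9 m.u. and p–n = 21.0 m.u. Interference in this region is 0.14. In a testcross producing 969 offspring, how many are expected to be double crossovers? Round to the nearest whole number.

12

Map distances give recombination frequencies of 0.069 and 0.210 for the two intervals.
With interference 0.14 (so coincidence = 0.86), expected double-crossover frequency = 0.069 × 0.210 × 0.86 = 0.01246.
Expected number = 0.01246 × 969 = 12.08 ≈ 12.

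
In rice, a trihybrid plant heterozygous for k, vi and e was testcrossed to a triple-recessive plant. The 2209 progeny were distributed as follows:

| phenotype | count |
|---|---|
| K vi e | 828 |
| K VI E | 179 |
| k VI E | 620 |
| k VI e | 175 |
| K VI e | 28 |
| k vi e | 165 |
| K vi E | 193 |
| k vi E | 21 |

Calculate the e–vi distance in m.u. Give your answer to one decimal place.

The two most frequent reciprocal classes, K vi e and k VI E, are the parental types, so the F1 was K vi e / k VI E.
The two rarest classes, K VI e and k vi E, are the double crossovers. Comparing them with the parentals, only the vi allele has switched, so vi is the middle locus and the order is e – vi – k.
Crossovers in the e–vi interval produce the single-crossover classes K vi E and k VI e (193 + 175 = 368) plus the double crossovers (49).
RF(e–vi) = (368 + 49) / 2209 = 417/2209 = 0.1888 → 18.9 m.u.

18.9 m.u.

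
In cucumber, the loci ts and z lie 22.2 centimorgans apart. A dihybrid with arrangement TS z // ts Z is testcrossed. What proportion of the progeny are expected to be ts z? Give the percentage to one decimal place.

A map distance of 22.2 centimorgans corresponds to a recombination frequency of 0.222.
The F1 is TS z / ts Z, so ts z is a recombinant gamete class with expected frequency r/2 = 0.222/2 = 0.1110.
That is 0.1110 = 11.1% of the progeny.

11.1%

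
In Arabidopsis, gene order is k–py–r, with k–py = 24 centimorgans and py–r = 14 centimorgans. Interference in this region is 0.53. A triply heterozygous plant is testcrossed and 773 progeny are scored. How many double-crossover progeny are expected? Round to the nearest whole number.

12

Map distances give recombination frequencies of 0.240 and 0.140 for the two intervals.
With interference 0.53 (so coincidence = 0.47), expected double-crossover frequency = 0.240 × 0.140 × 0.47 = 0.01579.
Expected number = 0.01579 × 773 = 12.21 ≈ 12.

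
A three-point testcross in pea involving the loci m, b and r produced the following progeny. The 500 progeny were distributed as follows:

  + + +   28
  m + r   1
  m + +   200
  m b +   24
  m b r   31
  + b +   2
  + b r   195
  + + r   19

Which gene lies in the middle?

r

The two most frequent reciprocal classes, m + + and + b r, are the parental types, so the F1 was m + + / + b r.
The two rarest classes, m + r and + b +, are the double crossovers. Comparing them with the parentals, only the r allele has switched, so r is the middle locus and the order is b – r – m.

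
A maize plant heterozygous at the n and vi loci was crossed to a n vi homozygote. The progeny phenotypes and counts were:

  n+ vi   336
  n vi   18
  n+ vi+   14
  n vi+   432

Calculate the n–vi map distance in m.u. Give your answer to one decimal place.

The two most frequent classes, n+ vi (336) and n vi+ (432), are the parental types, so the F1 was n+ vi / n vi+.
The recombinant classes are n+ vi+ and n vi: 14 + 18 = 32.
Recombination frequency = 32/800 = 0.0400 ≈ 4.0%, i.e. 4.0 m.u.

4.0 m.u.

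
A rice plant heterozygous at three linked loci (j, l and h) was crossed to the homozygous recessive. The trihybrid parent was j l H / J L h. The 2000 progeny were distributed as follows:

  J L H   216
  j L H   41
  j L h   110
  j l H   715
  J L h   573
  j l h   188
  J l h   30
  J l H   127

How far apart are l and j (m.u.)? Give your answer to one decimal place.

15.4 m.u.

The two rarest classes, j L H and J l h, are the double crossovers. Comparing them with the parentals, only the l allele has switched, so l is the middle locus and the order is j – l – h.
Crossovers in the j–l interval produce the single-crossover classes J l H and j L h (127 + 110 = 237) plus the double crossovers (71).
RF(j–l) = (237 + 71) / 2000 = 308/2000 = 0.1540 → 15.4 m.u.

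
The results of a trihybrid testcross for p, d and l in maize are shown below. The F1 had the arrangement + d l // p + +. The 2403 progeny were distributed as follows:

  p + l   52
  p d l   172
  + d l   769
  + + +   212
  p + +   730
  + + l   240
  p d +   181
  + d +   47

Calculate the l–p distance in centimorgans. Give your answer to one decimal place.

The two rarest classes, + d + and p + l, are the double crossovers. Comparing them with the parentals, only the l allele has switched, so l is the middle locus and the order is p – l – d.
Crossovers in the p–l interval produce the single-crossover classes p d l and + + + (172 + 212 = 384) plus the double crossovers (99).
RF(p–l) = (384 + 99) / 2403 = 483/2403 = 0.2010 → 20.1 centimorgans.

20.1 centimorgans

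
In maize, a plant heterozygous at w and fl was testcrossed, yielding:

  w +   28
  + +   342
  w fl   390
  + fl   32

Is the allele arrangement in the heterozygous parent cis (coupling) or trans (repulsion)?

cis

The two most frequent classes are + + (342) and w fl (390); these are the parental (non-recombinant) types.
So the F1 carried + + on one chromosome and w fl on the other — the recessive alleles are on the same chromosome (cis / coupling).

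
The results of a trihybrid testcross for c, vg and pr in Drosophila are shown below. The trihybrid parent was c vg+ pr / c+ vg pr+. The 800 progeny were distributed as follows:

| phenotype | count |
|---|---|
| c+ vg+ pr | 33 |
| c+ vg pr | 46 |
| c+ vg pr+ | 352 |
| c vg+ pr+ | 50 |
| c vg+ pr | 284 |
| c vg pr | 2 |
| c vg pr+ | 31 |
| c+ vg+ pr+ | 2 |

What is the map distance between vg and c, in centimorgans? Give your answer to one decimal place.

The two rarest classes, c vg pr and c+ vg+ pr+, are the double crossovers. Comparing them with the parentals, only the vg allele has switched, so vg is the middle locus and the order is pr – vg – c.
Crossovers in the vg–c interval produce the single-crossover classes c+ vg+ pr and c vg pr+ (33 + 31 = 64) plus the double crossovers (4).
RF(vg–c) = (64 + 4) / 800 = 68/800 = 0.0850 → 8.5 centimorgans.

8.5 centimorgans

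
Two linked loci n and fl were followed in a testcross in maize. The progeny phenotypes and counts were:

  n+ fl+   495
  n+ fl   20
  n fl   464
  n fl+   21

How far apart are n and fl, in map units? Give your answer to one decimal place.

4.1 map units

The two most frequent classes, n+ fl+ (495) and n fl (464), are the parental types, so the F1 was n+ fl+ / n fl.
The recombinant classes are n+ fl and n fl+: 20 + 21 = 41.
Recombination frequency = 41/1000 = 0.0410 ≈ 4.1%, i.e. 4.1 map units.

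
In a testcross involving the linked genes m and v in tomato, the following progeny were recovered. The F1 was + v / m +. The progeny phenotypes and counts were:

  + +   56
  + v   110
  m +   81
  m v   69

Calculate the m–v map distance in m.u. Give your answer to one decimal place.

The recombinant classes are + + and m v: 56 + 69 = 125.
Recombination frequency = 125/316 = 0.3956 ≈ 39.6%, i.e. 39.6 m.u.

39.6 m.u.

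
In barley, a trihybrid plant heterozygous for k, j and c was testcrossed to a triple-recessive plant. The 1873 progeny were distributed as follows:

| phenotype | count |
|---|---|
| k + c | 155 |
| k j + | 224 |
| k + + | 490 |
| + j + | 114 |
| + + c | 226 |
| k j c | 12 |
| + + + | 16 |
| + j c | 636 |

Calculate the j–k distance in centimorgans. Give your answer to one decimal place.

The two most frequent reciprocal classes, k + + and + j c, are the parental types, so the F1 was k + + / + j c.
The two rarest classes, + + + and k j c, are the double crossovers. Comparing them with the parentals, only the k allele has switched, so k is the middle locus and the order is c – k – j.
Crossovers in the k–j interval produce the single-crossover classes k j + and + + c (224 + 226 = 450) plus the double crossovers (28).
RF(k–j) = (450 + 28) / 1873 = 478/1873 = 0.2552 → 25.5 centimorgans.

25.5 centimorgans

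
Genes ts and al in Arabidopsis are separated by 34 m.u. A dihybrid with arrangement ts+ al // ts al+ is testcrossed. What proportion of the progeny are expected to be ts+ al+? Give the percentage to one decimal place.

17.0%

A map distance of 34 m.u. corresponds to a recombination frequency of 0.340.
The F1 is ts+ al / ts al+, so ts+ al+ is a recombinant gamete class with expected frequency r/2 = 0.340/2 = 0.1700.
That is 0.1700 = 17.0% of the progeny.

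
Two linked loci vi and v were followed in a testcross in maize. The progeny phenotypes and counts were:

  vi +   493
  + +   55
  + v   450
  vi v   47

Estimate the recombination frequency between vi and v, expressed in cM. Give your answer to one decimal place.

9.8 cM

The two most frequent classes, + v (450) and vi + (493), are the parental types, so the F1 was + v / vi +.
The recombinant classes are + + and vi v: 55 + 47 = 102.
Recombination frequency = 102/1045 = 0.0976 ≈ 9.8%, i.e. 9.8 cM.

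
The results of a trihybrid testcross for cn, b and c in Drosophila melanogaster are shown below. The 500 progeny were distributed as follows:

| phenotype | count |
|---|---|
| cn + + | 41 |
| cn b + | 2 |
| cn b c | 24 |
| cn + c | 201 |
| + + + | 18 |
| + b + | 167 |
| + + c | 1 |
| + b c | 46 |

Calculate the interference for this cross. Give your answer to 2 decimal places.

0.63

The two most frequent reciprocal classes, cn + c and + b +, are the parental types, so the F1 was cn + c / + b +.
The two rarest classes, + + c and cn b +, are the double crossovers. Comparing them with the parentals, only the cn allele has switched, so cn is the middle locus and the order is b – cn – c.
b–cn: (42 + 3)/500 = 0.0900; cn–c: (87 + 3)/500 = 0.1800.
Expected DCO frequency = 0.0900 × 0.1800 ≈ 0.01620; observed = 3/500 ≈ 0.00600.
Coefficient of coincidence = 0.00600/0.01620 ≈ 0.37; interference = 1 − 0.37 = 0.63.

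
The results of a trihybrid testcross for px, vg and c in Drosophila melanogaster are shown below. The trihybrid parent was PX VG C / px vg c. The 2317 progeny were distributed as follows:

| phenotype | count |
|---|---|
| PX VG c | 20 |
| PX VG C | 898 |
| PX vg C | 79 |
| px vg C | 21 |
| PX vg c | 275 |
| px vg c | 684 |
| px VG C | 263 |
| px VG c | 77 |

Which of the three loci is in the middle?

The two rarest classes, PX VG c and px vg C, are the double crossovers. Comparing them with the parentals, only the c allele has switched, so c is the middle locus and the order is vg – c – px.

c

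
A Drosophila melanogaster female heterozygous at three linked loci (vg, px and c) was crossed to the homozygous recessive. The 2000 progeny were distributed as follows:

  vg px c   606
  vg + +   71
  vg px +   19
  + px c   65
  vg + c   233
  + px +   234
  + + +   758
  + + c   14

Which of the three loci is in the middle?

c

The two most frequent reciprocal classes, + + + and vg px c, are the parental types, so the F1 was + + + / vg px c.
The two rarest classes, + + c and vg px +, are the double crossovers. Comparing them with the parentals, only the c allele has switched, so c is the middle locus and the order is px – c – vg.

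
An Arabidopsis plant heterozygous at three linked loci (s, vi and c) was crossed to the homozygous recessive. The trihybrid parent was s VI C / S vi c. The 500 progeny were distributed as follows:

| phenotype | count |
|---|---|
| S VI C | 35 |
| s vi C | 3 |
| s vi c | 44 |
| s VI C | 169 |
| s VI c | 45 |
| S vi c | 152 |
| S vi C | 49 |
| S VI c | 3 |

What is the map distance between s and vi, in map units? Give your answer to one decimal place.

17.0 map units

The two rarest classes, s vi C and S VI c, are the double crossovers. Comparing them with the parentals, only the vi allele has switched, so vi is the middle locus and the order is c – vi – s.
Crossovers in the vi–s interval produce the single-crossover classes S VI C and s vi c (35 + 44 = 79) plus the double crossovers (6).
RF(vi–s) = (79 + 6) / 500 = 85/500 = 0.1700 → 17.0 map units.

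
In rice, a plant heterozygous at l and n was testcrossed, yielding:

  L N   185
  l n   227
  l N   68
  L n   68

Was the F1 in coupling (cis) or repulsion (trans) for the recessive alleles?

The two most frequent classes are L N (185) and l n (227); these are the parental (non-recombinant) types.
So the F1 carried L N on one chromosome and l n on the other — the recessive alleles are on the same chromosome (cis / coupling).

cis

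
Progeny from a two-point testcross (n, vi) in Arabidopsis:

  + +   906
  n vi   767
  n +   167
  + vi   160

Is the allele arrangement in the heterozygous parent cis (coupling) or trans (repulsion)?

The two most frequent classes are + + (906) and n vi (767); these are the parental (non-recombinant) types.
So the F1 carried + + on one chromosome and n vi on the other — the recessive alleles are on the same chromosome (cis / coupling).

cis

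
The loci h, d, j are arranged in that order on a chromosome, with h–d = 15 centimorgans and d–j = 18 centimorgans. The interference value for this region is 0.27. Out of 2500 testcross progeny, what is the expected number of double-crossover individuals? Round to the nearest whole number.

Map distances give recombination frequencies of 0.150 and 0.180 for the two intervals.
With interference 0.27 (so coincidence = 0.73), expected double-crossover frequency = 0.150 × 0.180 × 0.73 = 0.01971.
Expected number = 0.01971 × 2500 = 49.27 ≈ 49.

49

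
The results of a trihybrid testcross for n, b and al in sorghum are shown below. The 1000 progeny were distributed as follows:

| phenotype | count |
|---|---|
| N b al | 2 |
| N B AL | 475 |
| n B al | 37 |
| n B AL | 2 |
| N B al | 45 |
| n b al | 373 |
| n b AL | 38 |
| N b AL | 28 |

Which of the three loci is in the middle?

The two most frequent reciprocal classes, N B AL and n b al, are the parental types, so the F1 was N B AL / n b al.
The two rarest classes, n B AL and N b al, are the double crossovers. Comparing them with the parentals, only the n allele has switched, so n is the middle locus and the order is b – n – al.

n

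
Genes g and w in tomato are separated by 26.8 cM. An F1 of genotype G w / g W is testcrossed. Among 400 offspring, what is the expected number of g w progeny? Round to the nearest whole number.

54

A map distance of 26.8 cM corresponds to a recombination frequency of 0.268.
The F1 is G w / g W, so g w is a recombinant gamete class with expected frequency r/2 = 0.268/2 = 0.1340.
Expected number = 0.1340 × 400 = 53.60 ≈ 54.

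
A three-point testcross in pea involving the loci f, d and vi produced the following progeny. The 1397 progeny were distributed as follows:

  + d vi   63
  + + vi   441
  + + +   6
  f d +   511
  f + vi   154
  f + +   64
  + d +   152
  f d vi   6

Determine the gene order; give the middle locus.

vi

The two most frequent reciprocal classes, f d + and + + vi, are the parental types, so the F1 was f d + / + + vi.
The two rarest classes, f d vi and + + +, are the double crossovers. Comparing them with the parentals, only the vi allele has switched, so vi is the middle locus and the order is f – vi – d.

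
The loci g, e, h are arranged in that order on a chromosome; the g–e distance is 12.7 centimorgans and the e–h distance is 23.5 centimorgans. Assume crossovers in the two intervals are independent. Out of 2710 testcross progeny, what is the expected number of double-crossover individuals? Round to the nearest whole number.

81

Map distances give recombination frequencies of 0.127 and 0.235 for the two intervals.
With no interference, expected double-crossover frequency = 0.127 × 0.235 = 0.02985.
Expected number = 0.02985 × 2710 = 80.88 ≈ 81.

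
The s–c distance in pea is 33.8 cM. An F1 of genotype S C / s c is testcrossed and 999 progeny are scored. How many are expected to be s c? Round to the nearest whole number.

A map distance of 33.8 cM corresponds to a recombination frequency of 0.338.
The F1 is S C / s c, so s c is a parental gamete class with expected frequency (1 − r)/2 = 0.662/2 = 0.3310.
Expected number = 0.3310 × 999 = 330.67 ≈ 331.

331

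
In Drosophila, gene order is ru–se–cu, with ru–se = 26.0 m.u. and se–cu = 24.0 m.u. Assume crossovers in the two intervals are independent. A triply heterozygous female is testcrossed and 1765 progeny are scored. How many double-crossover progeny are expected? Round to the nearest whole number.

110

Map distances give recombination frequencies of 0.260 and 0.240 for the two intervals.
With no interference, expected double-crossover frequency = 0.260 × 0.240 = 0.06240.
Expected number = 0.06240 × 1765 = 110.14 ≈ 110.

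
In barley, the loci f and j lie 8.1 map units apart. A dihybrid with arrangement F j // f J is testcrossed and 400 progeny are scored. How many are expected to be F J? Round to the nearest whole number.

16

A map distance of 8.1 map units corresponds to a recombination frequency of 0.081.
The F1 is F j / f J, so F J is a recombinant gamete class with expected frequency r/2 = 0.081/2 = 0.0405.
Expected number = 0.0405 × 400 = 16.20 ≈ 16.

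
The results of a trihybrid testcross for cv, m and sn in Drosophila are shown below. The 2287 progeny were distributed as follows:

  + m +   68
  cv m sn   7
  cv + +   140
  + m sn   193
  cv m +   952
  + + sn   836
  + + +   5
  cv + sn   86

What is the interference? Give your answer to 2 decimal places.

0.52

The two most frequent reciprocal classes, + + sn and cv m +, are the parental types, so the F1 was + + sn / cv m +.
The two rarest classes, + + + and cv m sn, are the double crossovers. Comparing them with the parentals, only the sn allele has switched, so sn is the middle locus and the order is m – sn – cv.
m–sn: (333 + 12)/2287 = 0.1509; sn–cv: (154 + 12)/2287 = 0.0726.
Expected DCO frequency = 0.1509 × 0.0726 ≈ 0.01096; observed = 12/2287 ≈ 0.00525.
Coefficient of coincidence = 0.00525/0.01096 ≈ 0.48; interference = 1 − 0.48 = 0.52.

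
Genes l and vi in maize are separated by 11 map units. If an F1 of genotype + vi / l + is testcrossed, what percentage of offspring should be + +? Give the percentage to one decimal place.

5.5%

A map distance of 11 map units corresponds to a recombination frequency of 0.110.
The F1 is + vi / l +, so + + is a recombinant gamete class with expected frequency r/2 = 0.110/2 = 0.0550.
That is 0.0550 = 5.5% of the progeny.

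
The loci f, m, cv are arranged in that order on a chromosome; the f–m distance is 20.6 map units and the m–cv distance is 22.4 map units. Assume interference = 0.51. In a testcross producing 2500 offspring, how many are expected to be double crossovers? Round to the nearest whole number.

57

Map distances give recombination frequencies of 0.206 and 0.224 for the two intervals.
With interference 0.51 (so coincidence = 0.49), expected double-crossover frequency = 0.206 × 0.224 × 0.49 = 0.02261.
Expected number = 0.02261 × 2500 = 56.53 ≈ 57.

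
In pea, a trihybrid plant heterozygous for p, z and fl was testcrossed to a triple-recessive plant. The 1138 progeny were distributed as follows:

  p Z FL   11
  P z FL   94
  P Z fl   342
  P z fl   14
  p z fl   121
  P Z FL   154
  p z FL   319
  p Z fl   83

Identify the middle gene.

The two most frequent reciprocal classes, P Z fl and p z FL, are the parental types, so the F1 was P Z fl / p z FL.
The two rarest classes, P z fl and p Z FL, are the double crossovers. Comparing them with the parentals, only the z allele has switched, so z is the middle locus and the order is fl – z – p.

z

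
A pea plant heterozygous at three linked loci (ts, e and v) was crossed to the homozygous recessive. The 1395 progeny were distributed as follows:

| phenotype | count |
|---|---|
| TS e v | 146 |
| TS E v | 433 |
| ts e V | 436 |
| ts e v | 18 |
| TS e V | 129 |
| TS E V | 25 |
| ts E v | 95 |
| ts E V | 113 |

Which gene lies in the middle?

The two most frequent reciprocal classes, ts e V and TS E v, are the parental types, so the F1 was ts e V / TS E v.
The two rarest classes, ts e v and TS E V, are the double crossovers. Comparing them with the parentals, only the v allele has switched, so v is the middle locus and the order is e – v – ts.

v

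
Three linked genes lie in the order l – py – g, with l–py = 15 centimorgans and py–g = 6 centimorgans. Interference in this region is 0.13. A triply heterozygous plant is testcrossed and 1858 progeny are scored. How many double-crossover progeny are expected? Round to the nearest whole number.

Map distances give recombination frequencies of 0.150 and 0.060 for the two intervals.
With interference 0.13 (so coincidence = 0.87), expected double-crossover frequency = 0.150 × 0.060 × 0.87 = 0.00783.
Expected number = 0.00783 × 1858 = 14.55 ≈ 15.

15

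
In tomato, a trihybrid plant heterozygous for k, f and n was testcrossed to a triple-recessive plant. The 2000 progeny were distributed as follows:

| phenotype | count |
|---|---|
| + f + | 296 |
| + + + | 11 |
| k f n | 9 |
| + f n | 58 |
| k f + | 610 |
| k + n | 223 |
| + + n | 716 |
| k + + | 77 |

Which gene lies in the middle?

n

The two most frequent reciprocal classes, k f + and + + n, are the parental types, so the F1 was k f + / + + n.
The two rarest classes, k f n and + + +, are the double crossovers. Comparing them with the parentals, only the n allele has switched, so n is the middle locus and the order is f – n – k.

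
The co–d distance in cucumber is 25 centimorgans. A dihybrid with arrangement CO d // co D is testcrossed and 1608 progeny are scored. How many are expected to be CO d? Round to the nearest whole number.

603

A map distance of 25 centimorgans corresponds to a recombination frequency of 0.250.
The F1 is CO d / co D, so CO d is a parental gamete class with expected frequency (1 − r)/2 = 0.750/2 = 0.3750.
Expected number = 0.3750 × 1608 = 603.00 ≈ 603.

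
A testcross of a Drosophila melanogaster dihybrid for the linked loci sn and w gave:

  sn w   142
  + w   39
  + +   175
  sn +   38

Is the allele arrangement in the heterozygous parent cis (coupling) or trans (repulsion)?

cis

The two most frequent classes are + + (175) and sn w (142); these are the parental (non-recombinant) types.
So the F1 carried + + on one chromosome and sn w on the other — the recessive alleles are on the same chromosome (cis / coupling).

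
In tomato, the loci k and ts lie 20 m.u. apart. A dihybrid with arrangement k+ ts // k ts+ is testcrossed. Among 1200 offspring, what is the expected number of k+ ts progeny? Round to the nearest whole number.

A map distance of 20 m.u. corresponds to a recombination frequency of 0.200.
The F1 is k+ ts / k ts+, so k+ ts is a parental gamete class with expected frequency (1 − r)/2 = 0.800/2 = 0.4000.
Expected number = 0.4000 × 1200 = 480.00 ≈ 480.

480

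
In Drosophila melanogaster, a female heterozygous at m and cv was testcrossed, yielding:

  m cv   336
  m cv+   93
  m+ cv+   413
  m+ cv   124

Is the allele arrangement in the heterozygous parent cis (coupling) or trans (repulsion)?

cis

The two most frequent classes are m+ cv+ (413) and m cv (336); these are the parental (non-recombinant) types.
So the F1 carried m+ cv+ on one chromosome and m cv on the other — the recessive alleles are on the same chromosome (cis / coupling).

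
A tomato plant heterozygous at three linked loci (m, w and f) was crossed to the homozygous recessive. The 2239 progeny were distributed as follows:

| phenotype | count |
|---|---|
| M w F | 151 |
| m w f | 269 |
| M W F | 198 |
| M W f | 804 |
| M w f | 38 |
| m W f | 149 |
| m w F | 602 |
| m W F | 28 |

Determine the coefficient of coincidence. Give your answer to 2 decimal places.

0.76

The two most frequent reciprocal classes, m w F and M W f, are the parental types, so the F1 was m w F / M W f.
The two rarest classes, m W F and M w f, are the double crossovers. Comparing them with the parentals, only the w allele has switched, so w is the middle locus and the order is m – w – f.
m–w: (300 + 66)/2239 = 0.1635; w–f: (467 + 66)/2239 = 0.2381.
Expected DCO frequency = 0.1635 × 0.2381 ≈ 0.03893; observed = 66/2239 ≈ 0.02948.
Coefficient of coincidence = 0.02948/0.03893 ≈ 0.76.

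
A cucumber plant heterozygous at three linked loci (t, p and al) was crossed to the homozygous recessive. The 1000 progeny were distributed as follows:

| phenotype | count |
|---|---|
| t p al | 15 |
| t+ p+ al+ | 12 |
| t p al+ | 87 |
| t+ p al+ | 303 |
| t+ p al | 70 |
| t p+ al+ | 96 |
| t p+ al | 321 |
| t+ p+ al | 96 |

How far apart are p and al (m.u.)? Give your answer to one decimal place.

19.3 m.u.

The two most frequent reciprocal classes, t p+ al and t+ p al+, are the parental types, so the F1 was t p+ al / t+ p al+.
The two rarest classes, t p al and t+ p+ al+, are the double crossovers. Comparing them with the parentals, only the p allele has switched, so p is the middle locus and the order is t – p – al.
Crossovers in the p–al interval produce the single-crossover classes t p+ al+ and t+ p al (96 + 70 = 166) plus the double crossovers (27).
RF(p–al) = (166 + 27) / 1000 = 193/1000 = 0.1930 → 19.3 m.u.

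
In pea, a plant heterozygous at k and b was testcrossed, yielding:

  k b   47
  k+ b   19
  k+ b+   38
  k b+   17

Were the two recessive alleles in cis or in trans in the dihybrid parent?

The two most frequent classes are k+ b+ (38) and k b (47); these are the parental (non-recombinant) types.
So the F1 carried k+ b+ on one chromosome and k b on the other — the recessive alleles are on the same chromosome (cis / coupling).

cis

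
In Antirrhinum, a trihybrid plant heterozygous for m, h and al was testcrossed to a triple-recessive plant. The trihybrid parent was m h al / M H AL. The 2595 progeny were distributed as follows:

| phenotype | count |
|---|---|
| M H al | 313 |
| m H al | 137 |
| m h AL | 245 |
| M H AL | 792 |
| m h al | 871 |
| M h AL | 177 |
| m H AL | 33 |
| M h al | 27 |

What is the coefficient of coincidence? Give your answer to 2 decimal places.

The two rarest classes, M h al and m H AL, are the double crossovers. Comparing them with the parentals, only the m allele has switched, so m is the middle locus and the order is h – m – al.
h–m: (314 + 60)/2595 = 0.1441; m–al: (558 + 60)/2595 = 0.2382.
Expected DCO frequency = 0.1441 × 0.2382 ≈ 0.03432; observed = 60/2595 ≈ 0.02312.
Coefficient of coincidence = 0.02312/0.03432 ≈ 0.67.

0.67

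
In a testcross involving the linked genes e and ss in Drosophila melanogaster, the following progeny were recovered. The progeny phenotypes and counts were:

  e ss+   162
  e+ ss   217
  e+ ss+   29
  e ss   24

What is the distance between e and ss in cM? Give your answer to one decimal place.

The two most frequent classes, e+ ss (217) and e ss+ (162), are the parental types, so the F1 was e+ ss / e ss+.
The recombinant classes are e+ ss+ and e ss: 29 + 24 = 53.
Recombination frequency = 53/432 = 0.1227 ≈ 12.3%, i.e. 12.3 cM.

12.3 cM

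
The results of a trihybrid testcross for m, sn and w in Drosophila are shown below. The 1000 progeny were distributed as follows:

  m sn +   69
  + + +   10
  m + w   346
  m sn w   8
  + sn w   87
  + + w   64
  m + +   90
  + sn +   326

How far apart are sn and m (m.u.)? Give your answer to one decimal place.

The two most frequent reciprocal classes, + sn + and m + w, are the parental types, so the F1 was + sn + / m + w.
The two rarest classes, + + + and m sn w, are the double crossovers. Comparing them with the parentals, only the sn allele has switched, so sn is the middle locus and the order is w – sn – m.
Crossovers in the sn–m interval produce the single-crossover classes m sn + and + + w (69 + 64 = 133) plus the double crossovers (18).
RF(sn–m) = (133 + 18) / 1000 = 151/1000 = 0.1510 → 15.1 m.u.

15.1 m.u.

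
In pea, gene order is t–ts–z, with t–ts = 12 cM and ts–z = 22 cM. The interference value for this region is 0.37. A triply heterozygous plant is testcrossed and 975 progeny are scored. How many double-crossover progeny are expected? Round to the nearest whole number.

16

Map distances give recombination frequencies of 0.120 and 0.220 for the two intervals.
With interference 0.37 (so coincidence = 0.63), expected double-crossover frequency = 0.120 × 0.220 × 0.63 = 0.01663.
Expected number = 0.01663 × 975 = 16.22 ≈ 16.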